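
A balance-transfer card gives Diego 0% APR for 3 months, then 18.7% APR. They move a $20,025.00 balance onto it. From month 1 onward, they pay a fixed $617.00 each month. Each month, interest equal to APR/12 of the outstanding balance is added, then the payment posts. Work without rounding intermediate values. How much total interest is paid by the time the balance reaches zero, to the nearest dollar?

Promo months 1–3 at r₀ = 0%/12 = 0; months 4+ at r₁ = 18.7%/12 = 0.0155833.
After month 3 (no interest yet): B = $20,025.00 − 3·$617.00 = $18,174.00.
Then at r₁ with $617.00/mo: n₂ = −ln(1 − r₁·B/P)/ln(1+r₁) ≈ 39.73 → 40 more payments.
Total paid = 42·$617.00 + $451.75 = $26,365.75; interest = $26,365.75 − $20,025.00 = $6,340.75.

$6,341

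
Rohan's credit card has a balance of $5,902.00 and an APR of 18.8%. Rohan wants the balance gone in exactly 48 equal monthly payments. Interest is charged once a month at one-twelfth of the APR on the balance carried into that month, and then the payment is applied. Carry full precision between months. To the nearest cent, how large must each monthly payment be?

Monthly rate r = 18.8%/12 = 1.56667% = 0.0156667.
Level-payment amortization: P = B₀·r / (1 − (1+r)^(−n)) = 5902.00·0.0156667 / (1 − 1.01567^(−48)).
Denominator 1 − (1+r)^(−48) = 0.525820883.
P = 92.4647 / 0.525820883 ≈ 175.85.

$175.85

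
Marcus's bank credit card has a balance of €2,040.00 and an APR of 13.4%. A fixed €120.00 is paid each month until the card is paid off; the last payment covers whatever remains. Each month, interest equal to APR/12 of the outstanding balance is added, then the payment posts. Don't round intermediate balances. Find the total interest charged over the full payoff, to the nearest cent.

€234.89

Monthly rate r = 13.4%/12 = 1.11667% = 0.0111667.
Payoff takes n = ⌈−ln(1 − rB₀/P)/ln(1+r)⌉ = ⌈18.957⌉ = 19 payments; the last is €114.89.
Total paid = 18·€120.00 + €114.89 = €2,274.89.
Total interest = total paid − principal = €2,274.89 − €2,040.00 = €234.89.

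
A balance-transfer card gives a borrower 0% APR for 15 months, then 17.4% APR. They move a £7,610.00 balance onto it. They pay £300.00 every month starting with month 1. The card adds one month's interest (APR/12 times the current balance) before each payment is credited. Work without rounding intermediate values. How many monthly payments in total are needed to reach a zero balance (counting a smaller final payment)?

Promo months 1–15 at r₀ = 0%/12 = 0; months 16+ at r₁ = 17.4%/12 = 0.0145.
After month 15 (no interest yet): B = £7,610.00 − 15·£300.00 = £3,110.00.
Then at r₁ with £300.00/mo: n₂ = −ln(1 − r₁·B/P)/ln(1+r₁) ≈ 11.32 → 12 more payments.

27 months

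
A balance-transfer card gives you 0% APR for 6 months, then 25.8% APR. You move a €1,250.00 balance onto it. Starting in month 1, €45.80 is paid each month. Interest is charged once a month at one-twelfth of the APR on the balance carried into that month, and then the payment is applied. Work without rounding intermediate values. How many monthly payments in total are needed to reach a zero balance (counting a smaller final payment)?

Promo months 1–6 at r₀ = 0%/12 = 0; months 7+ at r₁ = 25.8%/12 = 0.0215.
After month 6 (no interest yet): B = €1,250.00 − 6·€45.80 = €975.20.
Then at r₁ with €45.80/mo: n₂ = −ln(1 − r₁·B/P)/ln(1+r₁) ≈ 28.77 → 29 more payments.

35 months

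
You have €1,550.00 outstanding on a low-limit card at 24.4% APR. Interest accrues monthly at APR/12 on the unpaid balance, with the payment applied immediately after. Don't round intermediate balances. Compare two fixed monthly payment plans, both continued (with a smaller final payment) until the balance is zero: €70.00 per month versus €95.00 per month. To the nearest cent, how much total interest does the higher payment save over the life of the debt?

€178.19

Monthly rate r = 24.4%/12 = 2.03333% = 0.0203333.
At €70.00/mo: n = ⌈−ln(1 − rB₀/P)/ln(1+r)⌉ = 30 payments (last €50.63); total interest = total paid − €1,550.00 = €530.63.
At €95.00/mo: 21 payments (last €2.44); total interest €352.44.
Interest saved = €530.63 − €352.44 = €178.19.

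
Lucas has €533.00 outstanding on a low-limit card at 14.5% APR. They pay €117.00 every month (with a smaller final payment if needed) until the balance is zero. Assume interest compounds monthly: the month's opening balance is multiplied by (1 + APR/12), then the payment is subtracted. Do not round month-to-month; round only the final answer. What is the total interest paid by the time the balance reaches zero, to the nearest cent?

Monthly rate r = 14.5%/12 = 1.20833% = 0.0120833.
Payoff takes n = ⌈−ln(1 − rB₀/P)/ln(1+r)⌉ = ⌈4.714⌉ = 5 payments; the last is €83.68.
Total paid = 4·€117.00 + €83.68 = €551.68.
Total interest = total paid − principal = €551.68 − €533.00 = €18.68.

€18.68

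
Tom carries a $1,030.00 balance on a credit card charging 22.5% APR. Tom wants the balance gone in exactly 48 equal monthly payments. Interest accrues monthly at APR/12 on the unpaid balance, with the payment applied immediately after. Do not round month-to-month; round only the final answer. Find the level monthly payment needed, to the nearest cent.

$32.73

Monthly rate r = 22.5%/12 = 1.875% = 0.01875.
Level-payment amortization: P = B₀·r / (1 − (1+r)^(−n)) = 1030.00·0.01875 / (1 − 1.01875^(−48)).
Denominator 1 − (1+r)^(−48) = 0.590028038.
P = 19.3125 / 0.590028038 ≈ 32.73.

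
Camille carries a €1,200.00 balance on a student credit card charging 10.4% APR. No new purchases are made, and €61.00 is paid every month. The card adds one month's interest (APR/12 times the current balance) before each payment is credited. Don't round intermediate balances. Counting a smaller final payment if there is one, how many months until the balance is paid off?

22 months

Monthly rate r = 10.4%/12 = 0.866667% = 0.00866667.
Recurrence: B ← B·(1+r) − €61.00.
Month 1: interest €10.40; balance after payment €1,149.40.
Month 2: interest €9.96; balance after payment €1,098.36.
Closed form: n = −ln(1 − rB₀/P)/ln(1+r) = −ln(0.82951)/ln(1.00867) ≈ 21.661, so the balance reaches zero during payment 22.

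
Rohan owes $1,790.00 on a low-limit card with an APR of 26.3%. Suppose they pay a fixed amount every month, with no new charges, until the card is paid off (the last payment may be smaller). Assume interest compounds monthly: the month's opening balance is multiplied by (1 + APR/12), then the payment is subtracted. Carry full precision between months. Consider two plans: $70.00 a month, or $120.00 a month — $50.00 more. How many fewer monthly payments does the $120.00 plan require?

Monthly rate r = 26.3%/12 = 2.19167% = 0.0219167.
At $70.00/mo: n = ⌈−ln(1 − rB₀/P)/ln(1+r)⌉ = 38 payments (last $64.07); total interest = total paid − $1,790.00 = $864.07.
At $120.00/mo: 19 payments (last $31.57); total interest $401.57.
Payments saved = 38 − 19 = 19.

19 fewer payments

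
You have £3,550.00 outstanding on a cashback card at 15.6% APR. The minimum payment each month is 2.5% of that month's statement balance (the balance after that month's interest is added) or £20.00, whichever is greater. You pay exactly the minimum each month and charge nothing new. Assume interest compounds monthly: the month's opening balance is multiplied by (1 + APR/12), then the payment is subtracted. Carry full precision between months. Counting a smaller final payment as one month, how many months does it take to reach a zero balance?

Monthly rate r = 15.6%/12 = 1.3% = 0.013.
While 2.5% of the post-interest balance exceeds £20.00, each month B ← (B·(1+r))·(1 − 0.025), i.e. B shrinks by the factor (1+r)·0.975 = 0.98767.
This holds for months 1–122. Entering month 123 the balance is £781.89; 2.5% of the post-interest balance is now below £20.00, so the flat £20.00 minimum applies from here.
From month 123 a fixed £20.00 at rate r clears £781.89 in 55 more payments. Total: 122 + 55 = 177 months.

177 months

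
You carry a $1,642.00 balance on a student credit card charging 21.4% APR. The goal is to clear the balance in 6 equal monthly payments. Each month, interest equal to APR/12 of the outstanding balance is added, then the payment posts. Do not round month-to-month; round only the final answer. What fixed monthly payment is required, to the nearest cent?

$291.00

Monthly rate r = 21.4%/12 = 1.78333% = 0.0178333.
Level-payment amortization: P = B₀·r / (1 − (1+r)^(−n)) = 1642.00·0.0178333 / (1 − 1.01783^(−6)).
Denominator 1 − (1+r)^(−6) = 0.100626717.
P = 29.2823 / 0.100626717 ≈ 291.00.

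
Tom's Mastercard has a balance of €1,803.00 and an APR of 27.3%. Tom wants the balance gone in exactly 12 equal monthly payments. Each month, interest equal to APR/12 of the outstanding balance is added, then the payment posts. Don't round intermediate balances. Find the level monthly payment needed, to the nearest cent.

€173.38

Monthly rate r = 27.3%/12 = 2.275% = 0.02275.
Level-payment amortization: P = B₀·r / (1 − (1+r)^(−n)) = 1803.00·0.02275 / (1 − 1.02275^(−12)).
Denominator 1 − (1+r)^(−12) = 0.236575415.
P = 41.0183 / 0.236575415 ≈ 173.38.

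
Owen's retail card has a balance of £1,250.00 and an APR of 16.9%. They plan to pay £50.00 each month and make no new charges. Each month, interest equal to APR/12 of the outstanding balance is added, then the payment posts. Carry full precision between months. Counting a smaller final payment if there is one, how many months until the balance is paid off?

Monthly rate r = 16.9%/12 = 1.40833% = 0.0140833.
Recurrence: B ← B·(1+r) − £50.00.
Month 1: interest £17.60; balance after payment £1,217.60.
Month 2: interest £17.15; balance after payment £1,184.75.
Closed form: n = −ln(1 − rB₀/P)/ln(1+r) = −ln(0.64792)/ln(1.01408) ≈ 31.033, so the balance reaches zero during payment 32.

32 payments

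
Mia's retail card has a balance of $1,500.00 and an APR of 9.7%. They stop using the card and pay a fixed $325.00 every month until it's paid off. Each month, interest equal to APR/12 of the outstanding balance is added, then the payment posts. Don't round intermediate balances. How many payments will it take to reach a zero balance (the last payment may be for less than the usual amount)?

Monthly rate r = 9.7%/12 = 0.808333% = 0.00808333.
Recurrence: B ← B·(1+r) − $325.00.
Month 1: interest $12.12; balance after payment $1,187.12.
Month 2: interest $9.60; balance after payment $871.72.
Month 3: interest $7.05; balance after payment $553.77.
Month 4: interest $4.48; balance after payment $233.24.
Month 5: interest $1.89; balance after payment $0.00.

5 payments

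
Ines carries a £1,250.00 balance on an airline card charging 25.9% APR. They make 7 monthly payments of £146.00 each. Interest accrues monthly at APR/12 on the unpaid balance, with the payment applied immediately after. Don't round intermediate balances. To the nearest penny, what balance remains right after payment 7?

Monthly rate r = 25.9%/12 = 2.15833% = 0.0215833.
Each month: B ← B·(1+r) − £146.00.
Month 1: interest £26.98; balance after payment £1,130.98.
Month 2: interest £24.41; balance after payment £1,009.39.
Month 3: interest £21.79; balance after payment £885.18.
Month 4: interest £19.11; balance after payment £758.28.
Month 5: interest £16.37; balance after payment £628.65.
Month 6: interest £13.57; balance after payment £496.22.
Month 7: interest £10.71; balance after payment £360.92.

£360.92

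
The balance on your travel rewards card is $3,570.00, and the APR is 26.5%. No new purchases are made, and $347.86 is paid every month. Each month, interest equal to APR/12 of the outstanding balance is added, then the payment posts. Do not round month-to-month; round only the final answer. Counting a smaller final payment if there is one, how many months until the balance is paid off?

Monthly rate r = 26.5%/12 = 2.20833% = 0.0220833.
Recurrence: B ← B·(1+r) − $347.86.
Month 1: interest $78.84; balance after payment $3,300.98.
Month 2: interest $72.90; balance after payment $3,026.01.
Closed form: n = −ln(1 − rB₀/P)/ln(1+r) = −ln(0.77336)/ln(1.02208) ≈ 11.766, so the balance reaches zero during payment 12.

12 payments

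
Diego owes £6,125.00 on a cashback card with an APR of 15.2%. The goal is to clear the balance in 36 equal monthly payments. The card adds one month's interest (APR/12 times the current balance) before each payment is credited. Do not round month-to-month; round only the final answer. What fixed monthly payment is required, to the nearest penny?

£212.93

Monthly rate r = 15.2%/12 = 1.26667% = 0.0126667.
Level-payment amortization: P = B₀·r / (1 − (1+r)^(−n)) = 6125.00·0.0126667 / (1 − 1.01267^(−36)).
Denominator 1 − (1+r)^(−36) = 0.364368419.
P = 77.5833 / 0.364368419 ≈ 212.93.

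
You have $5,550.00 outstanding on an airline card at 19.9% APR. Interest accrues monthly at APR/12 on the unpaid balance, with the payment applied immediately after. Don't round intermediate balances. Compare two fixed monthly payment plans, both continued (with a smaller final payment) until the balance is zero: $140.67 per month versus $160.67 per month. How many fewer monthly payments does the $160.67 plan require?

13 fewer payments

Monthly rate r = 19.9%/12 = 1.65833% = 0.0165833.
At $140.67/mo: n = ⌈−ln(1 − rB₀/P)/ln(1+r)⌉ = 65 payments (last $81.49); total interest = total paid − $5,550.00 = $3,534.37.
At $160.67/mo: 52 payments (last $115.27); total interest $2,759.44.
Payments saved = 65 − 52 = 13.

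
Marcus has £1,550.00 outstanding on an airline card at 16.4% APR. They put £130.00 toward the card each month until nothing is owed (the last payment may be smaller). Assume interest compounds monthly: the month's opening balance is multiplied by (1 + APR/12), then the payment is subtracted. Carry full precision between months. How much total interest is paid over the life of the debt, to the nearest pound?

Monthly rate r = 16.4%/12 = 1.36667% = 0.0136667.
Payoff takes n = ⌈−ln(1 − rB₀/P)/ln(1+r)⌉ = ⌈13.104⌉ = 14 payments; the last is £13.55.
Total paid = 13·£130.00 + £13.55 = £1,703.55.
Total interest = total paid − principal = £1,703.55 − £1,550.00 = £153.55.

£154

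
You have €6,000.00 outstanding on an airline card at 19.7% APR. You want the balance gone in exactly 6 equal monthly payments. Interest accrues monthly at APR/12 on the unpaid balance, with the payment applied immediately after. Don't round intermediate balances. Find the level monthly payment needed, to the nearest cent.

Monthly rate r = 19.7%/12 = 1.64167% = 0.0164167.
Level-payment amortization: P = B₀·r / (1 − (1+r)^(−n)) = 6000.00·0.0164167 / (1 − 1.01642^(−6)).
Denominator 1 − (1+r)^(−6) = 0.0930792607.
P = 98.5 / 0.0930792607 ≈ 1058.24.

€1,058.24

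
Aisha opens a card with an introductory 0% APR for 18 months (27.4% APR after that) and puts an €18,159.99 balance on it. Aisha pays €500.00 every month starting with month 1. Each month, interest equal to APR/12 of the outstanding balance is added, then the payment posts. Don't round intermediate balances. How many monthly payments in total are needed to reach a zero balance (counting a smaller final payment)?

42 payments

Promo months 1–18 at r₀ = 0%/12 = 0; months 19+ at r₁ = 27.4%/12 = 0.0228333.
After month 18 (no interest yet): B = €18,159.99 − 18·€500.00 = €9,159.99.
Then at r₁ with €500.00/mo: n₂ = −ln(1 − r₁·B/P)/ln(1+r₁) ≈ 24.00 → 24 more payments.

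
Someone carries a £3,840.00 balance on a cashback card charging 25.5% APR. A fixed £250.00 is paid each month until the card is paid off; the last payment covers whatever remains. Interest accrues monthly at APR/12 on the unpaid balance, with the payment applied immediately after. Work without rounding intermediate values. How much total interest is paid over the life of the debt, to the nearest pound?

£858

Monthly rate r = 25.5%/12 = 2.125% = 0.02125.
Payoff takes n = ⌈−ln(1 − rB₀/P)/ln(1+r)⌉ = ⌈18.791⌉ = 19 payments; the last is £198.11.
Total paid = 18·£250.00 + £198.11 = £4,698.11.
Total interest = total paid − principal = £4,698.11 − £3,840.00 = £858.11.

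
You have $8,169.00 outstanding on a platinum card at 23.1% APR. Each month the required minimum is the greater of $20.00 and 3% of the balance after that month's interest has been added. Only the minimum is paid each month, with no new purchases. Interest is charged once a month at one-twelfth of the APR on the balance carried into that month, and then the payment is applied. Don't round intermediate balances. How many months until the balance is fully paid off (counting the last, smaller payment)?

274 months

Monthly rate r = 23.1%/12 = 1.925% = 0.01925.
While 3% of the post-interest balance exceeds $20.00, each month B ← (B·(1+r))·(1 − 0.03), i.e. B shrinks by the factor (1+r)·0.97 = 0.98867.
This holds for months 1–222. Entering month 223 the balance is $651.35; 3% of the post-interest balance is now below $20.00, so the flat $20.00 minimum applies from here.
From month 223 a fixed $20.00 at rate r clears $651.35 in 52 more payments. Total: 222 + 52 = 274 months.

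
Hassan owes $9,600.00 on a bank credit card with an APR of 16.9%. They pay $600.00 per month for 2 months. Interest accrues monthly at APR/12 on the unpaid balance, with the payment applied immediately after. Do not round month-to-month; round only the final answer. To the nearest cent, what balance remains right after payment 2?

$8,663.85

Monthly rate r = 16.9%/12 = 1.40833% = 0.0140833.
Each month: B ← B·(1+r) − $600.00.
Month 1: interest $135.20; balance after payment $9,135.20.
Month 2: interest $128.65; balance after payment $8,663.85.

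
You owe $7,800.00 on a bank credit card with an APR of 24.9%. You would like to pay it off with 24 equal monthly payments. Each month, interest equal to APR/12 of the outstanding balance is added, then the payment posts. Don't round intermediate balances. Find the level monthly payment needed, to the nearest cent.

Monthly rate r = 24.9%/12 = 2.075% = 0.02075.
Level-payment amortization: P = B₀·r / (1 − (1+r)^(−n)) = 7800.00·0.02075 / (1 − 1.02075^(−24)).
Denominator 1 − (1+r)^(−24) = 0.389149866.
P = 161.85 / 0.389149866 ≈ 415.91.

$415.91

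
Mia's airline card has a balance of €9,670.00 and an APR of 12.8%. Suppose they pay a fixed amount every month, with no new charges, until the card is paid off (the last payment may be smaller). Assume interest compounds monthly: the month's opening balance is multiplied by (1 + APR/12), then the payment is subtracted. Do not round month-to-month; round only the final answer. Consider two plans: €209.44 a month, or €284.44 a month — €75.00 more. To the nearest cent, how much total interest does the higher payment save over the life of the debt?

Monthly rate r = 12.8%/12 = 1.06667% = 0.0106667.
At €209.44/mo: n = ⌈−ln(1 − rB₀/P)/ln(1+r)⌉ = 64 payments (last €193.40); total interest = total paid − €9,670.00 = €3,718.12.
At €284.44/mo: 43 payments (last €128.48); total interest €2,404.96.
Interest saved = €3,718.12 − €2,404.96 = €1,313.16.

€1,313.16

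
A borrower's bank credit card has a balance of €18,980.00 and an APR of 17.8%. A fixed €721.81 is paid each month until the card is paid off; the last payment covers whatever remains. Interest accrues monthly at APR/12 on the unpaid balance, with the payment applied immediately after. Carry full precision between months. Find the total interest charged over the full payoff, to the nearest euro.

Monthly rate r = 17.8%/12 = 1.48333% = 0.0148333.
Payoff takes n = ⌈−ln(1 − rB₀/P)/ln(1+r)⌉ = ⌈33.575⌉ = 34 payments; the last is €416.08.
Total paid = 33·€721.81 + €416.08 = €24,235.81.
Total interest = total paid − principal = €24,235.81 − €18,980.00 = €5,255.81.

€5,256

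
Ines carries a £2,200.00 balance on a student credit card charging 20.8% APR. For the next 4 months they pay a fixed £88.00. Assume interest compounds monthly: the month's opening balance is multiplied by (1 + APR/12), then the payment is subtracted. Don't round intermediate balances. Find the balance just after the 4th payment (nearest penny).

Monthly rate r = 20.8%/12 = 1.73333% = 0.0173333.
Each month: B ← B·(1+r) − £88.00.
Month 1: interest £38.13; balance after payment £2,150.13.
Month 2: interest £37.27; balance after payment £2,099.40.
Month 3: interest £36.39; balance after payment £2,047.79.
Month 4: interest £35.50; balance after payment £1,995.29.

£1,995.29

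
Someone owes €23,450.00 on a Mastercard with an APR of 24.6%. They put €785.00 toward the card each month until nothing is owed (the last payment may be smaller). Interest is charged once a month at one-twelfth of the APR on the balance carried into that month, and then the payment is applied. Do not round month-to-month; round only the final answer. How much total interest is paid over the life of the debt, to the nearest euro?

Monthly rate r = 24.6%/12 = 2.05% = 0.0205.
Payoff takes n = ⌈−ln(1 − rB₀/P)/ln(1+r)⌉ = ⌈46.704⌉ = 47 payments; the last is €554.35.
Total paid = 46·€785.00 + €554.35 = €36,664.35.
Total interest = total paid − principal = €36,664.35 − €23,450.00 = €13,214.35.

€13,214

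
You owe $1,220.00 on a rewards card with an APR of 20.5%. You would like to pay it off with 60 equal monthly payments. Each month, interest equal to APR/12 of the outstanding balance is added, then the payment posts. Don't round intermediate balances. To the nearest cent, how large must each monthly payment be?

$32.66

Monthly rate r = 20.5%/12 = 1.70833% = 0.0170833.
Level-payment amortization: P = B₀·r / (1 − (1+r)^(−n)) = 1220.00·0.0170833 / (1 − 1.01708^(−60)).
Denominator 1 − (1+r)^(−60) = 0.638084038.
P = 20.8417 / 0.638084038 ≈ 32.66.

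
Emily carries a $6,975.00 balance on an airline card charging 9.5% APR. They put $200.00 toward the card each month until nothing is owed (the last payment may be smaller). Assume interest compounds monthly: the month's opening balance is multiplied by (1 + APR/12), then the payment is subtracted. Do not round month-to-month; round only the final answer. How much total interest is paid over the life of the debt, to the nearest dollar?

$1,220

Monthly rate r = 9.5%/12 = 0.791667% = 0.00791667.
Payoff takes n = ⌈−ln(1 − rB₀/P)/ln(1+r)⌉ = ⌈40.973⌉ = 41 payments; the last is $194.65.
Total paid = 40·$200.00 + $194.65 = $8,194.65.
Total interest = total paid − principal = $8,194.65 − $6,975.00 = $1,219.65.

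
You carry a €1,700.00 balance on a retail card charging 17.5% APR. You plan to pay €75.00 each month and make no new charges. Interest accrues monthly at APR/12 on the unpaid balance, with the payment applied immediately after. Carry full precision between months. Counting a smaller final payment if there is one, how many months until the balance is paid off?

Monthly rate r = 17.5%/12 = 1.45833% = 0.0145833.
Recurrence: B ← B·(1+r) − €75.00.
Month 1: interest €24.79; balance after payment €1,649.79.
Month 2: interest €24.06; balance after payment €1,598.85.
Closed form: n = −ln(1 − rB₀/P)/ln(1+r) = −ln(0.66944)/ln(1.01458) ≈ 27.718, so the balance reaches zero during payment 28.

28 payments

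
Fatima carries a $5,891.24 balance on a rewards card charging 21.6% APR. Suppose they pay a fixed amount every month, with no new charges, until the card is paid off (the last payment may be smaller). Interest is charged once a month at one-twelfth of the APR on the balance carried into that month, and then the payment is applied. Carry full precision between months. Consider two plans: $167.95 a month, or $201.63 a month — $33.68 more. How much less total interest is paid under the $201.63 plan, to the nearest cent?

Monthly rate r = 21.6%/12 = 1.8% = 0.018.
At $167.95/mo: n = ⌈−ln(1 − rB₀/P)/ln(1+r)⌉ = 56 payments (last $158.49); total interest = total paid − $5,891.24 = $3,504.50.
At $201.63/mo: 42 payments (last $169.25); total interest $2,544.84.
Interest saved = $3,504.50 − $2,544.84 = $959.66.

$959.66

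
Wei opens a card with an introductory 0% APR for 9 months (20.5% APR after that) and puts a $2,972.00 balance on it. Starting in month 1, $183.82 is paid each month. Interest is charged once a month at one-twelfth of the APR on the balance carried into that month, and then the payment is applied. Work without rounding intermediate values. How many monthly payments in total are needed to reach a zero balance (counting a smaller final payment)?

Promo months 1–9 at r₀ = 0%/12 = 0; months 10+ at r₁ = 20.5%/12 = 0.0170833.
After month 9 (no interest yet): B = $2,972.00 − 9·$183.82 = $1,317.62.
Then at r₁ with $183.82/mo: n₂ = −ln(1 − r₁·B/P)/ln(1+r₁) ≈ 7.71 → 8 more payments.

17 payments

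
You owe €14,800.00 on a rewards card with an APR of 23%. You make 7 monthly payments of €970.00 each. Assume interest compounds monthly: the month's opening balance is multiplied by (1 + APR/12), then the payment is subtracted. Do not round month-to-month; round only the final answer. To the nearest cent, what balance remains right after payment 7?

€9,710.42

Monthly rate r = 23%/12 = 1.91667% = 0.0191667.
Each month: B ← B·(1+r) − €970.00.
Month 1: interest €283.67; balance after payment €14,113.67.
Month 2: interest €270.51; balance after payment €13,414.18.
Month 3: interest €257.11; balance after payment €12,701.28.
Month 4: interest €243.44; balance after payment €11,974.72.
Month 5: interest €229.52; balance after payment €11,234.24.
Month 6: interest €215.32; balance after payment €10,479.56.
Month 7: interest €200.86; balance after payment €9,710.42.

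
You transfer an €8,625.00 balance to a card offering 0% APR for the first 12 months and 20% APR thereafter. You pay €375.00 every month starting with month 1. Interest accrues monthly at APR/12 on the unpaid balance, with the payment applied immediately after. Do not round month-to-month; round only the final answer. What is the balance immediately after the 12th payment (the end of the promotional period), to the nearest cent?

Promo months 1–12 at r₀ = 0%/12 = 0; months 13+ at r₁ = 20%/12 = 0.0166667.
After month 12 (no interest yet): B = €8,625.00 − 12·€375.00 = €4,125.00.

€4,125.00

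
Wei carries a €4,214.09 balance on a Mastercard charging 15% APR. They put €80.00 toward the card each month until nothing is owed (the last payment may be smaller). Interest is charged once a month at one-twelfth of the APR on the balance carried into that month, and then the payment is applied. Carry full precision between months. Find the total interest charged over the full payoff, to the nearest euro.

Monthly rate r = 15%/12 = 1.25% = 0.0125.
Payoff takes n = ⌈−ln(1 − rB₀/P)/ln(1+r)⌉ = ⌈86.477⌉ = 87 payments; the last is €38.31.
Total paid = 86·€80.00 + €38.31 = €6,918.31.
Total interest = total paid − principal = €6,918.31 − €4,214.09 = €2,704.22.

€2,704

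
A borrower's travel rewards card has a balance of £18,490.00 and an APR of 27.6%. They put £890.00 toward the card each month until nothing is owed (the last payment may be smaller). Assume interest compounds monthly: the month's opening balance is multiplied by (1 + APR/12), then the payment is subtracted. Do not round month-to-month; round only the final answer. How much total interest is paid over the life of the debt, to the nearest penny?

£6,943.60

Monthly rate r = 27.6%/12 = 2.3% = 0.023.
Payoff takes n = ⌈−ln(1 − rB₀/P)/ln(1+r)⌉ = ⌈28.574⌉ = 29 payments; the last is £513.60.
Total paid = 28·£890.00 + £513.60 = £25,433.60.
Total interest = total paid − principal = £25,433.60 − £18,490.00 = £6,943.60.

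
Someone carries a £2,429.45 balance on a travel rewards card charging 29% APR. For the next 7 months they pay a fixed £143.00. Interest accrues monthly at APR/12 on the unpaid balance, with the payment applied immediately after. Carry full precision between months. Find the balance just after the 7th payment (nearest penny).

Monthly rate r = 29%/12 = 2.41667% = 0.0241667.
Each month: B ← B·(1+r) − £143.00.
Month 1: interest £58.71; balance after payment £2,345.16.
Month 2: interest £56.67; balance after payment £2,258.84.
Month 3: interest £54.59; balance after payment £2,170.42.
Month 4: interest £52.45; balance after payment £2,079.88.
Month 5: interest £50.26; balance after payment £1,987.14.
Month 6: interest £48.02; balance after payment £1,892.16.
Month 7: interest £45.73; balance after payment £1,794.89.

£1,794.89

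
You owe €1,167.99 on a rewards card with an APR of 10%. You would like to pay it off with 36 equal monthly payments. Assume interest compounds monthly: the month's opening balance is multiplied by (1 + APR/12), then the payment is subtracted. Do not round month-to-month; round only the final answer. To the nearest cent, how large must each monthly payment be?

€37.69

Monthly rate r = 10%/12 = 0.833333% = 0.00833333.
Level-payment amortization: P = B₀·r / (1 − (1+r)^(−n)) = 1167.99·0.00833333 / (1 − 1.00833^(−36)).
Denominator 1 − (1+r)^(−36) = 0.258260297.
P = 9.73325 / 0.258260297 ≈ 37.69.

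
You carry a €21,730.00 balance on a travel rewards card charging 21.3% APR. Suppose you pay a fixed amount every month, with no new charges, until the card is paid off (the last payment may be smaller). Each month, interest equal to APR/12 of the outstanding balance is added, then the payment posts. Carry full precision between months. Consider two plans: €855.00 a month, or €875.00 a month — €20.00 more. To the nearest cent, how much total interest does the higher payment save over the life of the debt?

Monthly rate r = 21.3%/12 = 1.775% = 0.01775.
At €855.00/mo: n = ⌈−ln(1 − rB₀/P)/ln(1+r)⌉ = 35 payments (last €81.74); total interest = total paid − €21,730.00 = €7,421.74.
At €875.00/mo: 34 payments (last €32.66); total interest €7,177.66.
Interest saved = €7,421.74 − €7,177.66 = €244.08.

€244.08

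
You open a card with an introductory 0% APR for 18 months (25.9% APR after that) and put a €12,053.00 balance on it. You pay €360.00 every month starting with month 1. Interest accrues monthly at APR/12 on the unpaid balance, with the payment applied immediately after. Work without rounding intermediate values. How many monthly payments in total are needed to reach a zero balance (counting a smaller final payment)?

38 months

Promo months 1–18 at r₀ = 0%/12 = 0; months 19+ at r₁ = 25.9%/12 = 0.0215833.
After month 18 (no interest yet): B = €12,053.00 − 18·€360.00 = €5,573.00.
Then at r₁ with €360.00/mo: n₂ = −ln(1 − r₁·B/P)/ln(1+r₁) ≈ 19.04 → 20 more payments.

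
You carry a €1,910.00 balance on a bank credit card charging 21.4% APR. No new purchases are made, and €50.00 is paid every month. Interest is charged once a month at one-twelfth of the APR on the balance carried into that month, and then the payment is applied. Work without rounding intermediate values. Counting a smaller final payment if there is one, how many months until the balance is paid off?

65 months

Monthly rate r = 21.4%/12 = 1.78333% = 0.0178333.
Recurrence: B ← B·(1+r) − €50.00.
Month 1: interest €34.06; balance after payment €1,894.06.
Month 2: interest €33.78; balance after payment €1,877.84.
Closed form: n = −ln(1 − rB₀/P)/ln(1+r) = −ln(0.31877)/ln(1.01783) ≈ 64.680, so the balance reaches zero during payment 65.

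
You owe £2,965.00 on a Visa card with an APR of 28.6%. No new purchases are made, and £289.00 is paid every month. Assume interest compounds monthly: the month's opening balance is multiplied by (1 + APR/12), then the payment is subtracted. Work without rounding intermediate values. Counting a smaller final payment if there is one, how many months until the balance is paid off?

Monthly rate r = 28.6%/12 = 2.38333% = 0.0238333.
Recurrence: B ← B·(1+r) − £289.00.
Month 1: interest £70.67; balance after payment £2,746.67.
Month 2: interest £65.46; balance after payment £2,523.13.
Closed form: n = −ln(1 − rB₀/P)/ln(1+r) = −ln(0.75548)/ln(1.02383) ≈ 11.905, so the balance reaches zero during payment 12.

12 payments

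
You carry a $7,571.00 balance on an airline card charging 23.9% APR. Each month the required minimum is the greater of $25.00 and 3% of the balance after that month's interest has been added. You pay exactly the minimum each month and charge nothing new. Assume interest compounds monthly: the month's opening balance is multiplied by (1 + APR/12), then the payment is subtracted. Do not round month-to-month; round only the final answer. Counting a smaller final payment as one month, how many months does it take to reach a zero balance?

261 months

Monthly rate r = 23.9%/12 = 1.99167% = 0.0199167.
While 3% of the post-interest balance exceeds $25.00, each month B ← (B·(1+r))·(1 − 0.03), i.e. B shrinks by the factor (1+r)·0.97 = 0.98932.
This holds for months 1–208. Entering month 209 the balance is $811.20; 3% of the post-interest balance is now below $25.00, so the flat $25.00 minimum applies from here.
From month 209 a fixed $25.00 at rate r clears $811.20 in 53 more payments. Total: 208 + 53 = 261 months.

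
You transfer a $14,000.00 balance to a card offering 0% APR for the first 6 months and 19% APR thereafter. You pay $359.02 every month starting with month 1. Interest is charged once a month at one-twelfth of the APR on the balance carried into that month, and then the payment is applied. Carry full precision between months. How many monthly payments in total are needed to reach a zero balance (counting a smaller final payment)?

54 payments

Promo months 1–6 at r₀ = 0%/12 = 0; months 7+ at r₁ = 19%/12 = 0.0158333.
After month 6 (no interest yet): B = $14,000.00 − 6·$359.02 = $11,845.88.
Then at r₁ with $359.02/mo: n₂ = −ln(1 − r₁·B/P)/ln(1+r₁) ≈ 47.04 → 48 more payments.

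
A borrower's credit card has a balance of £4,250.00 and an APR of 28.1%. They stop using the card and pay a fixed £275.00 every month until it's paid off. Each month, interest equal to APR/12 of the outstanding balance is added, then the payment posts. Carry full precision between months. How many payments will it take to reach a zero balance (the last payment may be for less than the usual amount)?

Monthly rate r = 28.1%/12 = 2.34167% = 0.0234167.
Recurrence: B ← B·(1+r) − £275.00.
Month 1: interest £99.52; balance after payment £4,074.52.
Month 2: interest £95.41; balance after payment £3,894.93.
Closed form: n = −ln(1 − rB₀/P)/ln(1+r) = −ln(0.63811)/ln(1.02342) ≈ 19.409, so the balance reaches zero during payment 20.

20 payments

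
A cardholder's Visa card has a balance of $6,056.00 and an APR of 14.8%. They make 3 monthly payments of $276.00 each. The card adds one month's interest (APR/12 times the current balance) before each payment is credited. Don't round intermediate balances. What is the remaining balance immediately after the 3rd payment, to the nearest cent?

$5,444.59

Monthly rate r = 14.8%/12 = 1.23333% = 0.0123333.
Each month: B ← B·(1+r) − $276.00.
Month 1: interest $74.69; balance after payment $5,854.69.
Month 2: interest $72.21; balance after payment $5,650.90.
Month 3: interest $69.69; balance after payment $5,444.59.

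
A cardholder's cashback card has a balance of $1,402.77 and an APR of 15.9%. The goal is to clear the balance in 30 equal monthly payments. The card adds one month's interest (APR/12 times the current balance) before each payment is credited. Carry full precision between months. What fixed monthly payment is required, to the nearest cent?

Monthly rate r = 15.9%/12 = 1.325% = 0.01325.
Level-payment amortization: P = B₀·r / (1 − (1+r)^(−n)) = 1402.77·0.01325 / (1 − 1.01325^(−30)).
Denominator 1 − (1+r)^(−30) = 0.32624558.
P = 18.5867 / 0.32624558 ≈ 56.97.

$56.97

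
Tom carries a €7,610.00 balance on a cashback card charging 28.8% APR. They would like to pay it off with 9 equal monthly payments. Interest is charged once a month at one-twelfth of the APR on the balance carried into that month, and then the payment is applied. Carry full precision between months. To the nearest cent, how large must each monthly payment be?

Monthly rate r = 28.8%/12 = 2.4% = 0.024.
Level-payment amortization: P = B₀·r / (1 − (1+r)^(−n)) = 7610.00·0.024 / (1 − 1.024^(−9)).
Denominator 1 − (1+r)^(−9) = 0.192206433.
P = 182.64 / 0.192206433 ≈ 950.23.

€950.23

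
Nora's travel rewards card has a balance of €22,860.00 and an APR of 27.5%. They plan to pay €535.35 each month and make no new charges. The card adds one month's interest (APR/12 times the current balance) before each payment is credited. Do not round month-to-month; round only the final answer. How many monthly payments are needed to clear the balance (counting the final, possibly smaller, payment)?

Monthly rate r = 27.5%/12 = 2.29167% = 0.0229167.
Recurrence: B ← B·(1+r) − €535.35.
Month 1: interest €523.88; balance after payment €22,848.53.
Month 2: interest €523.61; balance after payment €22,836.79.
Closed form: n = −ln(1 − rB₀/P)/ln(1+r) = −ln(0.021435)/ln(1.02292) ≈ 169.598, so the balance reaches zero during payment 170.

170 payments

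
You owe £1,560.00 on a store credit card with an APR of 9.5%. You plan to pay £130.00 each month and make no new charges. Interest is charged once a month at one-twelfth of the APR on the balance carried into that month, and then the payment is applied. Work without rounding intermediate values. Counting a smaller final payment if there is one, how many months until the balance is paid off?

Monthly rate r = 9.5%/12 = 0.791667% = 0.00791667.
Recurrence: B ← B·(1+r) − £130.00.
Month 1: interest £12.35; balance after payment £1,442.35.
Month 2: interest £11.42; balance after payment £1,323.77.
Closed form: n = −ln(1 − rB₀/P)/ln(1+r) = −ln(0.905)/ln(1.00792) ≈ 12.659, so the balance reaches zero during payment 13.

13 months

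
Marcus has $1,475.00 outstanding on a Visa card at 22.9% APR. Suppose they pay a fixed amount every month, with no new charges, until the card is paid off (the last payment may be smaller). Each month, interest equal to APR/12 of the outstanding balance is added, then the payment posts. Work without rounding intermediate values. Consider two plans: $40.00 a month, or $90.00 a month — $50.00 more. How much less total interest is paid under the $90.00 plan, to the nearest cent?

$788.15

Monthly rate r = 22.9%/12 = 1.90833% = 0.0190833.
At $40.00/mo: n = ⌈−ln(1 − rB₀/P)/ln(1+r)⌉ = 65 payments (last $13.95); total interest = total paid − $1,475.00 = $1,098.95.
At $90.00/mo: 20 payments (last $75.80); total interest $310.80.
Interest saved = $1,098.95 − $310.80 = $788.15.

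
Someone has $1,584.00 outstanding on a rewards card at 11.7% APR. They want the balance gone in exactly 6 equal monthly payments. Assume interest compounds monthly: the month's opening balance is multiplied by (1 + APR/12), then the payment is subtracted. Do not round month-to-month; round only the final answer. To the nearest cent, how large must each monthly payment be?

$273.08

Monthly rate r = 11.7%/12 = 0.975% = 0.00975.
Level-payment amortization: P = B₀·r / (1 − (1+r)^(−n)) = 1584.00·0.00975 / (1 − 1.00975^(−6)).
Denominator 1 − (1+r)^(−6) = 0.0565544748.
P = 15.444 / 0.0565544748 ≈ 273.08.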